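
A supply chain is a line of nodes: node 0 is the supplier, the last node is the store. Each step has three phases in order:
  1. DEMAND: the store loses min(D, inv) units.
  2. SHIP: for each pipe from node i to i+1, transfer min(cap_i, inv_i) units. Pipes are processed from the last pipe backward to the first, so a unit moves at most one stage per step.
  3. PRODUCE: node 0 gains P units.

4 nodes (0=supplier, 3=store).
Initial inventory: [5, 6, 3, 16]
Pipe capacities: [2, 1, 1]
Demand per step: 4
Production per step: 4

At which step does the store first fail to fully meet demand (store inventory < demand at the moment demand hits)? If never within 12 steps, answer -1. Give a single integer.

Step 1: demand=4,sold=4 ship[2->3]=1 ship[1->2]=1 ship[0->1]=2 prod=4 -> [7 7 3 13]
Step 2: demand=4,sold=4 ship[2->3]=1 ship[1->2]=1 ship[0->1]=2 prod=4 -> [9 8 3 10]
Step 3: demand=4,sold=4 ship[2->3]=1 ship[1->2]=1 ship[0->1]=2 prod=4 -> [11 9 3 7]
Step 4: demand=4,sold=4 ship[2->3]=1 ship[1->2]=1 ship[0->1]=2 prod=4 -> [13 10 3 4]
Step 5: demand=4,sold=4 ship[2->3]=1 ship[1->2]=1 ship[0->1]=2 prod=4 -> [15 11 3 1]
Step 6: demand=4,sold=1 ship[2->3]=1 ship[1->2]=1 ship[0->1]=2 prod=4 -> [17 12 3 1]
Step 7: demand=4,sold=1 ship[2->3]=1 ship[1->2]=1 ship[0->1]=2 prod=4 -> [19 13 3 1]
Step 8: demand=4,sold=1 ship[2->3]=1 ship[1->2]=1 ship[0->1]=2 prod=4 -> [21 14 3 1]
Step 9: demand=4,sold=1 ship[2->3]=1 ship[1->2]=1 ship[0->1]=2 prod=4 -> [23 15 3 1]
Step 10: demand=4,sold=1 ship[2->3]=1 ship[1->2]=1 ship[0->1]=2 prod=4 -> [25 16 3 1]
Step 11: demand=4,sold=1 ship[2->3]=1 ship[1->2]=1 ship[0->1]=2 prod=4 -> [27 17 3 1]
Step 12: demand=4,sold=1 ship[2->3]=1 ship[1->2]=1 ship[0->1]=2 prod=4 -> [29 18 3 1]
First stockout at step 6

6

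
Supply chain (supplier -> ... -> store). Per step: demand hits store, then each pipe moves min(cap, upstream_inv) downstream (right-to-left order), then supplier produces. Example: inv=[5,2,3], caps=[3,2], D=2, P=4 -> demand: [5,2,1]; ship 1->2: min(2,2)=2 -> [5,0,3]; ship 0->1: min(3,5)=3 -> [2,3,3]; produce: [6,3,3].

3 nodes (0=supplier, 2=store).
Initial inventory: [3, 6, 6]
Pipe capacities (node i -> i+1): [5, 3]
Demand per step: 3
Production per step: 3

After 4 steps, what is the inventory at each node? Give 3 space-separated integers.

Step 1: demand=3,sold=3 ship[1->2]=3 ship[0->1]=3 prod=3 -> inv=[3 6 6]
Step 2: demand=3,sold=3 ship[1->2]=3 ship[0->1]=3 prod=3 -> inv=[3 6 6]
Step 3: demand=3,sold=3 ship[1->2]=3 ship[0->1]=3 prod=3 -> inv=[3 6 6]
Step 4: demand=3,sold=3 ship[1->2]=3 ship[0->1]=3 prod=3 -> inv=[3 6 6]

3 6 6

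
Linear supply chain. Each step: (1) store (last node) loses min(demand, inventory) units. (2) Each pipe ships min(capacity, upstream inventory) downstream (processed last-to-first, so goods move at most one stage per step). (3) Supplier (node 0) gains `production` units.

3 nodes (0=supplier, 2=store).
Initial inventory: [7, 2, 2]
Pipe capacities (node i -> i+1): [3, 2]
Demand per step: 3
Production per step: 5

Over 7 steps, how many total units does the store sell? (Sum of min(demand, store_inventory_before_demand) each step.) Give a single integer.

Answer: 14

Derivation:
Step 1: sold=2 (running total=2) -> [9 3 2]
Step 2: sold=2 (running total=4) -> [11 4 2]
Step 3: sold=2 (running total=6) -> [13 5 2]
Step 4: sold=2 (running total=8) -> [15 6 2]
Step 5: sold=2 (running total=10) -> [17 7 2]
Step 6: sold=2 (running total=12) -> [19 8 2]
Step 7: sold=2 (running total=14) -> [21 9 2]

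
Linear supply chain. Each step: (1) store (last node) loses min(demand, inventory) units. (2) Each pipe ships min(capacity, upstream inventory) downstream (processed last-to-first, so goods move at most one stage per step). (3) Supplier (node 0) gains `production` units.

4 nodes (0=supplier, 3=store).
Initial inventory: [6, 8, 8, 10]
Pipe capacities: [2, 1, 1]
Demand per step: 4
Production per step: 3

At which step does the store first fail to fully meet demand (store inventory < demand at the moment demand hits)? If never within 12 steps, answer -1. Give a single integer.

Step 1: demand=4,sold=4 ship[2->3]=1 ship[1->2]=1 ship[0->1]=2 prod=3 -> [7 9 8 7]
Step 2: demand=4,sold=4 ship[2->3]=1 ship[1->2]=1 ship[0->1]=2 prod=3 -> [8 10 8 4]
Step 3: demand=4,sold=4 ship[2->3]=1 ship[1->2]=1 ship[0->1]=2 prod=3 -> [9 11 8 1]
Step 4: demand=4,sold=1 ship[2->3]=1 ship[1->2]=1 ship[0->1]=2 prod=3 -> [10 12 8 1]
Step 5: demand=4,sold=1 ship[2->3]=1 ship[1->2]=1 ship[0->1]=2 prod=3 -> [11 13 8 1]
Step 6: demand=4,sold=1 ship[2->3]=1 ship[1->2]=1 ship[0->1]=2 prod=3 -> [12 14 8 1]
Step 7: demand=4,sold=1 ship[2->3]=1 ship[1->2]=1 ship[0->1]=2 prod=3 -> [13 15 8 1]
Step 8: demand=4,sold=1 ship[2->3]=1 ship[1->2]=1 ship[0->1]=2 prod=3 -> [14 16 8 1]
Step 9: demand=4,sold=1 ship[2->3]=1 ship[1->2]=1 ship[0->1]=2 prod=3 -> [15 17 8 1]
Step 10: demand=4,sold=1 ship[2->3]=1 ship[1->2]=1 ship[0->1]=2 prod=3 -> [16 18 8 1]
Step 11: demand=4,sold=1 ship[2->3]=1 ship[1->2]=1 ship[0->1]=2 prod=3 -> [17 19 8 1]
Step 12: demand=4,sold=1 ship[2->3]=1 ship[1->2]=1 ship[0->1]=2 prod=3 -> [18 20 8 1]
First stockout at step 4

4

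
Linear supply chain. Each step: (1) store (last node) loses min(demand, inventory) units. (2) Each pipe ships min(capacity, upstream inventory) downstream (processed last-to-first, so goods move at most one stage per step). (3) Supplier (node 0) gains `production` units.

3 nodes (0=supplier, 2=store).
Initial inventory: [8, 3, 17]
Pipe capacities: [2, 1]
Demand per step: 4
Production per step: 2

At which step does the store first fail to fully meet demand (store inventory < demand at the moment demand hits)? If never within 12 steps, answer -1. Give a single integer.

Step 1: demand=4,sold=4 ship[1->2]=1 ship[0->1]=2 prod=2 -> [8 4 14]
Step 2: demand=4,sold=4 ship[1->2]=1 ship[0->1]=2 prod=2 -> [8 5 11]
Step 3: demand=4,sold=4 ship[1->2]=1 ship[0->1]=2 prod=2 -> [8 6 8]
Step 4: demand=4,sold=4 ship[1->2]=1 ship[0->1]=2 prod=2 -> [8 7 5]
Step 5: demand=4,sold=4 ship[1->2]=1 ship[0->1]=2 prod=2 -> [8 8 2]
Step 6: demand=4,sold=2 ship[1->2]=1 ship[0->1]=2 prod=2 -> [8 9 1]
Step 7: demand=4,sold=1 ship[1->2]=1 ship[0->1]=2 prod=2 -> [8 10 1]
Step 8: demand=4,sold=1 ship[1->2]=1 ship[0->1]=2 prod=2 -> [8 11 1]
Step 9: demand=4,sold=1 ship[1->2]=1 ship[0->1]=2 prod=2 -> [8 12 1]
Step 10: demand=4,sold=1 ship[1->2]=1 ship[0->1]=2 prod=2 -> [8 13 1]
Step 11: demand=4,sold=1 ship[1->2]=1 ship[0->1]=2 prod=2 -> [8 14 1]
Step 12: demand=4,sold=1 ship[1->2]=1 ship[0->1]=2 prod=2 -> [8 15 1]
First stockout at step 6

6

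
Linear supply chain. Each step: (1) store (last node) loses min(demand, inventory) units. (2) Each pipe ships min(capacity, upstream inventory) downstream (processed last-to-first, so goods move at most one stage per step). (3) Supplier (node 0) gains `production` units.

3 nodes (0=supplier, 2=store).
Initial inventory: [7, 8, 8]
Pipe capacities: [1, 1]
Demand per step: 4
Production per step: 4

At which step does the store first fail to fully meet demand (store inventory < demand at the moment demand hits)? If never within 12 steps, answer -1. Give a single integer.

Step 1: demand=4,sold=4 ship[1->2]=1 ship[0->1]=1 prod=4 -> [10 8 5]
Step 2: demand=4,sold=4 ship[1->2]=1 ship[0->1]=1 prod=4 -> [13 8 2]
Step 3: demand=4,sold=2 ship[1->2]=1 ship[0->1]=1 prod=4 -> [16 8 1]
Step 4: demand=4,sold=1 ship[1->2]=1 ship[0->1]=1 prod=4 -> [19 8 1]
Step 5: demand=4,sold=1 ship[1->2]=1 ship[0->1]=1 prod=4 -> [22 8 1]
Step 6: demand=4,sold=1 ship[1->2]=1 ship[0->1]=1 prod=4 -> [25 8 1]
Step 7: demand=4,sold=1 ship[1->2]=1 ship[0->1]=1 prod=4 -> [28 8 1]
Step 8: demand=4,sold=1 ship[1->2]=1 ship[0->1]=1 prod=4 -> [31 8 1]
Step 9: demand=4,sold=1 ship[1->2]=1 ship[0->1]=1 prod=4 -> [34 8 1]
Step 10: demand=4,sold=1 ship[1->2]=1 ship[0->1]=1 prod=4 -> [37 8 1]
Step 11: demand=4,sold=1 ship[1->2]=1 ship[0->1]=1 prod=4 -> [40 8 1]
Step 12: demand=4,sold=1 ship[1->2]=1 ship[0->1]=1 prod=4 -> [43 8 1]
First stockout at step 3

3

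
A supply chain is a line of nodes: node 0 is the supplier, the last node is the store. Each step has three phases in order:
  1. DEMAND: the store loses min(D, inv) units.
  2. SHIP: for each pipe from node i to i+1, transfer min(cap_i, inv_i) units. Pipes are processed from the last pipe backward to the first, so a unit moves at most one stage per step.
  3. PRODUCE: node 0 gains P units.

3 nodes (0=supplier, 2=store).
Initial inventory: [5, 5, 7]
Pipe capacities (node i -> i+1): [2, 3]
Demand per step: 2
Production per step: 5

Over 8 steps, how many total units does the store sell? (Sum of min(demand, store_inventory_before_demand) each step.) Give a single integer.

Step 1: sold=2 (running total=2) -> [8 4 8]
Step 2: sold=2 (running total=4) -> [11 3 9]
Step 3: sold=2 (running total=6) -> [14 2 10]
Step 4: sold=2 (running total=8) -> [17 2 10]
Step 5: sold=2 (running total=10) -> [20 2 10]
Step 6: sold=2 (running total=12) -> [23 2 10]
Step 7: sold=2 (running total=14) -> [26 2 10]
Step 8: sold=2 (running total=16) -> [29 2 10]

Answer: 16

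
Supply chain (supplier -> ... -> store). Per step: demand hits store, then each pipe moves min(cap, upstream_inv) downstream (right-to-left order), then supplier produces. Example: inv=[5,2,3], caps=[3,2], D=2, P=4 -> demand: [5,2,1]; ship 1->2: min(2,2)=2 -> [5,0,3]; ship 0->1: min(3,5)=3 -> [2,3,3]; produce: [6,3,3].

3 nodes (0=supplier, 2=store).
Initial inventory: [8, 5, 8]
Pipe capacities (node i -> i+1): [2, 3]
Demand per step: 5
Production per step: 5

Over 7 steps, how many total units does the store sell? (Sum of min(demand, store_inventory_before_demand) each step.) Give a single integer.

Answer: 23

Derivation:
Step 1: sold=5 (running total=5) -> [11 4 6]
Step 2: sold=5 (running total=10) -> [14 3 4]
Step 3: sold=4 (running total=14) -> [17 2 3]
Step 4: sold=3 (running total=17) -> [20 2 2]
Step 5: sold=2 (running total=19) -> [23 2 2]
Step 6: sold=2 (running total=21) -> [26 2 2]
Step 7: sold=2 (running total=23) -> [29 2 2]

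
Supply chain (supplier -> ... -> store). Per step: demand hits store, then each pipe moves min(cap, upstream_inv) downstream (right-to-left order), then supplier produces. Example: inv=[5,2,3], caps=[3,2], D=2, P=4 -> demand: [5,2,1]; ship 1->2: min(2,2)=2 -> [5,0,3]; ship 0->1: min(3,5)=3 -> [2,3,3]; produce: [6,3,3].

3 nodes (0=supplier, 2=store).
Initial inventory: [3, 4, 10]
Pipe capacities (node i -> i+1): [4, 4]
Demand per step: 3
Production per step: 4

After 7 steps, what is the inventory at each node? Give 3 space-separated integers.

Step 1: demand=3,sold=3 ship[1->2]=4 ship[0->1]=3 prod=4 -> inv=[4 3 11]
Step 2: demand=3,sold=3 ship[1->2]=3 ship[0->1]=4 prod=4 -> inv=[4 4 11]
Step 3: demand=3,sold=3 ship[1->2]=4 ship[0->1]=4 prod=4 -> inv=[4 4 12]
Step 4: demand=3,sold=3 ship[1->2]=4 ship[0->1]=4 prod=4 -> inv=[4 4 13]
Step 5: demand=3,sold=3 ship[1->2]=4 ship[0->1]=4 prod=4 -> inv=[4 4 14]
Step 6: demand=3,sold=3 ship[1->2]=4 ship[0->1]=4 prod=4 -> inv=[4 4 15]
Step 7: demand=3,sold=3 ship[1->2]=4 ship[0->1]=4 prod=4 -> inv=[4 4 16]

4 4 16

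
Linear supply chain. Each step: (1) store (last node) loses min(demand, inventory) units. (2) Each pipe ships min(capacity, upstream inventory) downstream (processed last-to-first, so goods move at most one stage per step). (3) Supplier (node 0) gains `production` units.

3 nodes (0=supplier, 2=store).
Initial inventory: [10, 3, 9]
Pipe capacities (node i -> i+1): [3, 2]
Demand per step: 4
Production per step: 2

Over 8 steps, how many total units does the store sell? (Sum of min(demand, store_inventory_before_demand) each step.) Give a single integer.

Step 1: sold=4 (running total=4) -> [9 4 7]
Step 2: sold=4 (running total=8) -> [8 5 5]
Step 3: sold=4 (running total=12) -> [7 6 3]
Step 4: sold=3 (running total=15) -> [6 7 2]
Step 5: sold=2 (running total=17) -> [5 8 2]
Step 6: sold=2 (running total=19) -> [4 9 2]
Step 7: sold=2 (running total=21) -> [3 10 2]
Step 8: sold=2 (running total=23) -> [2 11 2]

Answer: 23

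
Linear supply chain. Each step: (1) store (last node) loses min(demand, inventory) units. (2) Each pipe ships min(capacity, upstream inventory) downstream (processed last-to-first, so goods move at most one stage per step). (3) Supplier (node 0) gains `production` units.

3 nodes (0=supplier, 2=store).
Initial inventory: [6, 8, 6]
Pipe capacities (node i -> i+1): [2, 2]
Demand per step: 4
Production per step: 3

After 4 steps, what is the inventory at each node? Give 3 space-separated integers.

Step 1: demand=4,sold=4 ship[1->2]=2 ship[0->1]=2 prod=3 -> inv=[7 8 4]
Step 2: demand=4,sold=4 ship[1->2]=2 ship[0->1]=2 prod=3 -> inv=[8 8 2]
Step 3: demand=4,sold=2 ship[1->2]=2 ship[0->1]=2 prod=3 -> inv=[9 8 2]
Step 4: demand=4,sold=2 ship[1->2]=2 ship[0->1]=2 prod=3 -> inv=[10 8 2]

10 8 2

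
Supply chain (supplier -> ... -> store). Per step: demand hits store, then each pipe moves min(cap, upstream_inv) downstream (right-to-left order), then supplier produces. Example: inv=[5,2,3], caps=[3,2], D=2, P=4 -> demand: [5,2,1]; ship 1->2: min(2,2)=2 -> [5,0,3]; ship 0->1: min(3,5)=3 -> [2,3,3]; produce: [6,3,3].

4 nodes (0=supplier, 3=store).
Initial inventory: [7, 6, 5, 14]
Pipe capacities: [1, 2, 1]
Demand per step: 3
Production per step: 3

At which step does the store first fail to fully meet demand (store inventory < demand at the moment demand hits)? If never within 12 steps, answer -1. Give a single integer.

Step 1: demand=3,sold=3 ship[2->3]=1 ship[1->2]=2 ship[0->1]=1 prod=3 -> [9 5 6 12]
Step 2: demand=3,sold=3 ship[2->3]=1 ship[1->2]=2 ship[0->1]=1 prod=3 -> [11 4 7 10]
Step 3: demand=3,sold=3 ship[2->3]=1 ship[1->2]=2 ship[0->1]=1 prod=3 -> [13 3 8 8]
Step 4: demand=3,sold=3 ship[2->3]=1 ship[1->2]=2 ship[0->1]=1 prod=3 -> [15 2 9 6]
Step 5: demand=3,sold=3 ship[2->3]=1 ship[1->2]=2 ship[0->1]=1 prod=3 -> [17 1 10 4]
Step 6: demand=3,sold=3 ship[2->3]=1 ship[1->2]=1 ship[0->1]=1 prod=3 -> [19 1 10 2]
Step 7: demand=3,sold=2 ship[2->3]=1 ship[1->2]=1 ship[0->1]=1 prod=3 -> [21 1 10 1]
Step 8: demand=3,sold=1 ship[2->3]=1 ship[1->2]=1 ship[0->1]=1 prod=3 -> [23 1 10 1]
Step 9: demand=3,sold=1 ship[2->3]=1 ship[1->2]=1 ship[0->1]=1 prod=3 -> [25 1 10 1]
Step 10: demand=3,sold=1 ship[2->3]=1 ship[1->2]=1 ship[0->1]=1 prod=3 -> [27 1 10 1]
Step 11: demand=3,sold=1 ship[2->3]=1 ship[1->2]=1 ship[0->1]=1 prod=3 -> [29 1 10 1]
Step 12: demand=3,sold=1 ship[2->3]=1 ship[1->2]=1 ship[0->1]=1 prod=3 -> [31 1 10 1]
First stockout at step 7

7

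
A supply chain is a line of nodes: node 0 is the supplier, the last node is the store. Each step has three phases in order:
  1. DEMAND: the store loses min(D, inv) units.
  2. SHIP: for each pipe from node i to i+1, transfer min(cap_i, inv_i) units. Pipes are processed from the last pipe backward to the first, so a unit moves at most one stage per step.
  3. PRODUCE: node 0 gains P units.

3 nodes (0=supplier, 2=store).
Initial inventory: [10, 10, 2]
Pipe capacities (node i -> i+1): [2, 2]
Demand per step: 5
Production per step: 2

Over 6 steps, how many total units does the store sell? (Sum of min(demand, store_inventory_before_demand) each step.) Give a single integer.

Answer: 12

Derivation:
Step 1: sold=2 (running total=2) -> [10 10 2]
Step 2: sold=2 (running total=4) -> [10 10 2]
Step 3: sold=2 (running total=6) -> [10 10 2]
Step 4: sold=2 (running total=8) -> [10 10 2]
Step 5: sold=2 (running total=10) -> [10 10 2]
Step 6: sold=2 (running total=12) -> [10 10 2]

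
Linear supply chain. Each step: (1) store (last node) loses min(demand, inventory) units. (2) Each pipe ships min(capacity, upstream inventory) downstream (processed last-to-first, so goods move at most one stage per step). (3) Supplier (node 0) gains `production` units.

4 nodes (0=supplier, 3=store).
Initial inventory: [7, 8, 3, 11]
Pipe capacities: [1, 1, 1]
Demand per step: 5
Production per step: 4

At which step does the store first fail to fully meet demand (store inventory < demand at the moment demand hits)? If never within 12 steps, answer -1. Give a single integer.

Step 1: demand=5,sold=5 ship[2->3]=1 ship[1->2]=1 ship[0->1]=1 prod=4 -> [10 8 3 7]
Step 2: demand=5,sold=5 ship[2->3]=1 ship[1->2]=1 ship[0->1]=1 prod=4 -> [13 8 3 3]
Step 3: demand=5,sold=3 ship[2->3]=1 ship[1->2]=1 ship[0->1]=1 prod=4 -> [16 8 3 1]
Step 4: demand=5,sold=1 ship[2->3]=1 ship[1->2]=1 ship[0->1]=1 prod=4 -> [19 8 3 1]
Step 5: demand=5,sold=1 ship[2->3]=1 ship[1->2]=1 ship[0->1]=1 prod=4 -> [22 8 3 1]
Step 6: demand=5,sold=1 ship[2->3]=1 ship[1->2]=1 ship[0->1]=1 prod=4 -> [25 8 3 1]
Step 7: demand=5,sold=1 ship[2->3]=1 ship[1->2]=1 ship[0->1]=1 prod=4 -> [28 8 3 1]
Step 8: demand=5,sold=1 ship[2->3]=1 ship[1->2]=1 ship[0->1]=1 prod=4 -> [31 8 3 1]
Step 9: demand=5,sold=1 ship[2->3]=1 ship[1->2]=1 ship[0->1]=1 prod=4 -> [34 8 3 1]
Step 10: demand=5,sold=1 ship[2->3]=1 ship[1->2]=1 ship[0->1]=1 prod=4 -> [37 8 3 1]
Step 11: demand=5,sold=1 ship[2->3]=1 ship[1->2]=1 ship[0->1]=1 prod=4 -> [40 8 3 1]
Step 12: demand=5,sold=1 ship[2->3]=1 ship[1->2]=1 ship[0->1]=1 prod=4 -> [43 8 3 1]
First stockout at step 3

3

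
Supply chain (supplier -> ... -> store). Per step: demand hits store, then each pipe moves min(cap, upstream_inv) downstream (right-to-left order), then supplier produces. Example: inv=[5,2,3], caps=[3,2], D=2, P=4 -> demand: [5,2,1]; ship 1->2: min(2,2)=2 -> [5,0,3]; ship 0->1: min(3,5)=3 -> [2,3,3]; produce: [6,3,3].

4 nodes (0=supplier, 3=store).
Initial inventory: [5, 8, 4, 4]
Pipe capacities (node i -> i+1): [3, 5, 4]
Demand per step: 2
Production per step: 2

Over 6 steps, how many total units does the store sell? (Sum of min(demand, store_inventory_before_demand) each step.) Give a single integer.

Step 1: sold=2 (running total=2) -> [4 6 5 6]
Step 2: sold=2 (running total=4) -> [3 4 6 8]
Step 3: sold=2 (running total=6) -> [2 3 6 10]
Step 4: sold=2 (running total=8) -> [2 2 5 12]
Step 5: sold=2 (running total=10) -> [2 2 3 14]
Step 6: sold=2 (running total=12) -> [2 2 2 15]

Answer: 12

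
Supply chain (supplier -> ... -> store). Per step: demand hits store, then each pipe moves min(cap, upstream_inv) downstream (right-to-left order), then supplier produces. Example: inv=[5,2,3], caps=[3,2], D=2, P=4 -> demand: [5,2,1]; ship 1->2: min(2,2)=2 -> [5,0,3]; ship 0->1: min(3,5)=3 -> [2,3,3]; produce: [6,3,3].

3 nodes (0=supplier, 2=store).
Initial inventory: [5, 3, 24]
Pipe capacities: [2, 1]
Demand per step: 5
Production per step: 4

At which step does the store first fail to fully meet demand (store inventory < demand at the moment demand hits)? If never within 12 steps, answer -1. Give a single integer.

Step 1: demand=5,sold=5 ship[1->2]=1 ship[0->1]=2 prod=4 -> [7 4 20]
Step 2: demand=5,sold=5 ship[1->2]=1 ship[0->1]=2 prod=4 -> [9 5 16]
Step 3: demand=5,sold=5 ship[1->2]=1 ship[0->1]=2 prod=4 -> [11 6 12]
Step 4: demand=5,sold=5 ship[1->2]=1 ship[0->1]=2 prod=4 -> [13 7 8]
Step 5: demand=5,sold=5 ship[1->2]=1 ship[0->1]=2 prod=4 -> [15 8 4]
Step 6: demand=5,sold=4 ship[1->2]=1 ship[0->1]=2 prod=4 -> [17 9 1]
Step 7: demand=5,sold=1 ship[1->2]=1 ship[0->1]=2 prod=4 -> [19 10 1]
Step 8: demand=5,sold=1 ship[1->2]=1 ship[0->1]=2 prod=4 -> [21 11 1]
Step 9: demand=5,sold=1 ship[1->2]=1 ship[0->1]=2 prod=4 -> [23 12 1]
Step 10: demand=5,sold=1 ship[1->2]=1 ship[0->1]=2 prod=4 -> [25 13 1]
Step 11: demand=5,sold=1 ship[1->2]=1 ship[0->1]=2 prod=4 -> [27 14 1]
Step 12: demand=5,sold=1 ship[1->2]=1 ship[0->1]=2 prod=4 -> [29 15 1]
First stockout at step 6

6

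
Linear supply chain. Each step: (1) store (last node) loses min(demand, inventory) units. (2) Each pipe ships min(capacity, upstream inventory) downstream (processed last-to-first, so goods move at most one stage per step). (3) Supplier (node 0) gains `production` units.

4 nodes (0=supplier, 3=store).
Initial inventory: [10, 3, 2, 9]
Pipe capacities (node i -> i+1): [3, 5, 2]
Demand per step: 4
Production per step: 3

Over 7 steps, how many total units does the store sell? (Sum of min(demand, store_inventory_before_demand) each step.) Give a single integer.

Answer: 21

Derivation:
Step 1: sold=4 (running total=4) -> [10 3 3 7]
Step 2: sold=4 (running total=8) -> [10 3 4 5]
Step 3: sold=4 (running total=12) -> [10 3 5 3]
Step 4: sold=3 (running total=15) -> [10 3 6 2]
Step 5: sold=2 (running total=17) -> [10 3 7 2]
Step 6: sold=2 (running total=19) -> [10 3 8 2]
Step 7: sold=2 (running total=21) -> [10 3 9 2]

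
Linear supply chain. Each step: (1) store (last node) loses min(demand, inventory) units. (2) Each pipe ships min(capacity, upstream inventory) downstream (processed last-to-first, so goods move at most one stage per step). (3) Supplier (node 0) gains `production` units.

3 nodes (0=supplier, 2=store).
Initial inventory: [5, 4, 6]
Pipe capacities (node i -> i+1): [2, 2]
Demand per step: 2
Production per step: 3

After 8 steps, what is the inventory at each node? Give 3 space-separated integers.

Step 1: demand=2,sold=2 ship[1->2]=2 ship[0->1]=2 prod=3 -> inv=[6 4 6]
Step 2: demand=2,sold=2 ship[1->2]=2 ship[0->1]=2 prod=3 -> inv=[7 4 6]
Step 3: demand=2,sold=2 ship[1->2]=2 ship[0->1]=2 prod=3 -> inv=[8 4 6]
Step 4: demand=2,sold=2 ship[1->2]=2 ship[0->1]=2 prod=3 -> inv=[9 4 6]
Step 5: demand=2,sold=2 ship[1->2]=2 ship[0->1]=2 prod=3 -> inv=[10 4 6]
Step 6: demand=2,sold=2 ship[1->2]=2 ship[0->1]=2 prod=3 -> inv=[11 4 6]
Step 7: demand=2,sold=2 ship[1->2]=2 ship[0->1]=2 prod=3 -> inv=[12 4 6]
Step 8: demand=2,sold=2 ship[1->2]=2 ship[0->1]=2 prod=3 -> inv=[13 4 6]

13 4 6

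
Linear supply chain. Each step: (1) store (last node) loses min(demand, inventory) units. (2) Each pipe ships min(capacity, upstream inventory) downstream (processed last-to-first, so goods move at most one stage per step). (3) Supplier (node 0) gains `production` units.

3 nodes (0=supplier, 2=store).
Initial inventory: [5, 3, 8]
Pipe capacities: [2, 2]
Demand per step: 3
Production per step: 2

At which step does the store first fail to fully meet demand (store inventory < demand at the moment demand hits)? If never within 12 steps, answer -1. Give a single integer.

Step 1: demand=3,sold=3 ship[1->2]=2 ship[0->1]=2 prod=2 -> [5 3 7]
Step 2: demand=3,sold=3 ship[1->2]=2 ship[0->1]=2 prod=2 -> [5 3 6]
Step 3: demand=3,sold=3 ship[1->2]=2 ship[0->1]=2 prod=2 -> [5 3 5]
Step 4: demand=3,sold=3 ship[1->2]=2 ship[0->1]=2 prod=2 -> [5 3 4]
Step 5: demand=3,sold=3 ship[1->2]=2 ship[0->1]=2 prod=2 -> [5 3 3]
Step 6: demand=3,sold=3 ship[1->2]=2 ship[0->1]=2 prod=2 -> [5 3 2]
Step 7: demand=3,sold=2 ship[1->2]=2 ship[0->1]=2 prod=2 -> [5 3 2]
Step 8: demand=3,sold=2 ship[1->2]=2 ship[0->1]=2 prod=2 -> [5 3 2]
Step 9: demand=3,sold=2 ship[1->2]=2 ship[0->1]=2 prod=2 -> [5 3 2]
Step 10: demand=3,sold=2 ship[1->2]=2 ship[0->1]=2 prod=2 -> [5 3 2]
Step 11: demand=3,sold=2 ship[1->2]=2 ship[0->1]=2 prod=2 -> [5 3 2]
Step 12: demand=3,sold=2 ship[1->2]=2 ship[0->1]=2 prod=2 -> [5 3 2]
First stockout at step 7

7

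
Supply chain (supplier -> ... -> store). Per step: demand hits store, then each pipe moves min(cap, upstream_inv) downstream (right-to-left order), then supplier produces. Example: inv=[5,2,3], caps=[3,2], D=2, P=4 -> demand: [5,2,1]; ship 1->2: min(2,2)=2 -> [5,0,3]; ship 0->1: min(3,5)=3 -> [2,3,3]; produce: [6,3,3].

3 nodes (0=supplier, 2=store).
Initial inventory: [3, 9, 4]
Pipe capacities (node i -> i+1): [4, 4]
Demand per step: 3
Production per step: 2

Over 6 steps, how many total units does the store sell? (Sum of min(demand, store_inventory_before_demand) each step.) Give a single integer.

Step 1: sold=3 (running total=3) -> [2 8 5]
Step 2: sold=3 (running total=6) -> [2 6 6]
Step 3: sold=3 (running total=9) -> [2 4 7]
Step 4: sold=3 (running total=12) -> [2 2 8]
Step 5: sold=3 (running total=15) -> [2 2 7]
Step 6: sold=3 (running total=18) -> [2 2 6]

Answer: 18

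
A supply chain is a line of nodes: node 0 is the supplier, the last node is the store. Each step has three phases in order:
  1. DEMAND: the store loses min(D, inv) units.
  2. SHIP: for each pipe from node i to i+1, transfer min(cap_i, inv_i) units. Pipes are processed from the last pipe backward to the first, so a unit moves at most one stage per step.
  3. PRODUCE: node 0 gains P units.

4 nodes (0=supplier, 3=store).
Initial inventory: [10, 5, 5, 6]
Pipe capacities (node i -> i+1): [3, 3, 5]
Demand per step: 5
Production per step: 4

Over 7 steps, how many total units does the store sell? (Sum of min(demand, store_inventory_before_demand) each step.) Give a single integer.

Answer: 26

Derivation:
Step 1: sold=5 (running total=5) -> [11 5 3 6]
Step 2: sold=5 (running total=10) -> [12 5 3 4]
Step 3: sold=4 (running total=14) -> [13 5 3 3]
Step 4: sold=3 (running total=17) -> [14 5 3 3]
Step 5: sold=3 (running total=20) -> [15 5 3 3]
Step 6: sold=3 (running total=23) -> [16 5 3 3]
Step 7: sold=3 (running total=26) -> [17 5 3 3]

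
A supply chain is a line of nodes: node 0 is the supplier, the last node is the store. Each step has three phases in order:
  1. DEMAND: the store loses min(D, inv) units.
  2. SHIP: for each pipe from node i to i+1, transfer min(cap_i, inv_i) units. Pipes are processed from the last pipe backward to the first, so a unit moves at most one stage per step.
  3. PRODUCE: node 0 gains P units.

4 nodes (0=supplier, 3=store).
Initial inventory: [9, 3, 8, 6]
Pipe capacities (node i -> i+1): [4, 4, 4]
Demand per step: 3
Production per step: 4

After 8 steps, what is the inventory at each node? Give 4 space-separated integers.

Step 1: demand=3,sold=3 ship[2->3]=4 ship[1->2]=3 ship[0->1]=4 prod=4 -> inv=[9 4 7 7]
Step 2: demand=3,sold=3 ship[2->3]=4 ship[1->2]=4 ship[0->1]=4 prod=4 -> inv=[9 4 7 8]
Step 3: demand=3,sold=3 ship[2->3]=4 ship[1->2]=4 ship[0->1]=4 prod=4 -> inv=[9 4 7 9]
Step 4: demand=3,sold=3 ship[2->3]=4 ship[1->2]=4 ship[0->1]=4 prod=4 -> inv=[9 4 7 10]
Step 5: demand=3,sold=3 ship[2->3]=4 ship[1->2]=4 ship[0->1]=4 prod=4 -> inv=[9 4 7 11]
Step 6: demand=3,sold=3 ship[2->3]=4 ship[1->2]=4 ship[0->1]=4 prod=4 -> inv=[9 4 7 12]
Step 7: demand=3,sold=3 ship[2->3]=4 ship[1->2]=4 ship[0->1]=4 prod=4 -> inv=[9 4 7 13]
Step 8: demand=3,sold=3 ship[2->3]=4 ship[1->2]=4 ship[0->1]=4 prod=4 -> inv=[9 4 7 14]

9 4 7 14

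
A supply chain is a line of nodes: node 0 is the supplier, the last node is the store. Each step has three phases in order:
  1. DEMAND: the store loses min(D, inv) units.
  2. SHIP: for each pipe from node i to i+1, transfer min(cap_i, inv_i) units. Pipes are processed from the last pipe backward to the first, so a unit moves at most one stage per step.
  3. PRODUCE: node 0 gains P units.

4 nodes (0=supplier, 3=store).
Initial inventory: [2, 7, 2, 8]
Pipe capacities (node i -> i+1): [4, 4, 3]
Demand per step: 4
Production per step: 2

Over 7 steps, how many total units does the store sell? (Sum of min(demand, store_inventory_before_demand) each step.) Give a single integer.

Step 1: sold=4 (running total=4) -> [2 5 4 6]
Step 2: sold=4 (running total=8) -> [2 3 5 5]
Step 3: sold=4 (running total=12) -> [2 2 5 4]
Step 4: sold=4 (running total=16) -> [2 2 4 3]
Step 5: sold=3 (running total=19) -> [2 2 3 3]
Step 6: sold=3 (running total=22) -> [2 2 2 3]
Step 7: sold=3 (running total=25) -> [2 2 2 2]

Answer: 25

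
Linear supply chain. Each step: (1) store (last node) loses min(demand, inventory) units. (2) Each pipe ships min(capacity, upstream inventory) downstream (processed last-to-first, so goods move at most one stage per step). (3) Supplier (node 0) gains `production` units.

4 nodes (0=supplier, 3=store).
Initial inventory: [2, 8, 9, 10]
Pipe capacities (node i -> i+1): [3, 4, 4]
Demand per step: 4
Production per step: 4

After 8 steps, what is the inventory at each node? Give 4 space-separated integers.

Step 1: demand=4,sold=4 ship[2->3]=4 ship[1->2]=4 ship[0->1]=2 prod=4 -> inv=[4 6 9 10]
Step 2: demand=4,sold=4 ship[2->3]=4 ship[1->2]=4 ship[0->1]=3 prod=4 -> inv=[5 5 9 10]
Step 3: demand=4,sold=4 ship[2->3]=4 ship[1->2]=4 ship[0->1]=3 prod=4 -> inv=[6 4 9 10]
Step 4: demand=4,sold=4 ship[2->3]=4 ship[1->2]=4 ship[0->1]=3 prod=4 -> inv=[7 3 9 10]
Step 5: demand=4,sold=4 ship[2->3]=4 ship[1->2]=3 ship[0->1]=3 prod=4 -> inv=[8 3 8 10]
Step 6: demand=4,sold=4 ship[2->3]=4 ship[1->2]=3 ship[0->1]=3 prod=4 -> inv=[9 3 7 10]
Step 7: demand=4,sold=4 ship[2->3]=4 ship[1->2]=3 ship[0->1]=3 prod=4 -> inv=[10 3 6 10]
Step 8: demand=4,sold=4 ship[2->3]=4 ship[1->2]=3 ship[0->1]=3 prod=4 -> inv=[11 3 5 10]

11 3 5 10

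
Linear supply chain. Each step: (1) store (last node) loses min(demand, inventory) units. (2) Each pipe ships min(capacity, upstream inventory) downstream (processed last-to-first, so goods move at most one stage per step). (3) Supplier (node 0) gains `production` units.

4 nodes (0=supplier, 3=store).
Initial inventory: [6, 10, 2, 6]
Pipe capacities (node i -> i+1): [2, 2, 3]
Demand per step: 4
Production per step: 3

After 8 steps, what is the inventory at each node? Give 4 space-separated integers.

Step 1: demand=4,sold=4 ship[2->3]=2 ship[1->2]=2 ship[0->1]=2 prod=3 -> inv=[7 10 2 4]
Step 2: demand=4,sold=4 ship[2->3]=2 ship[1->2]=2 ship[0->1]=2 prod=3 -> inv=[8 10 2 2]
Step 3: demand=4,sold=2 ship[2->3]=2 ship[1->2]=2 ship[0->1]=2 prod=3 -> inv=[9 10 2 2]
Step 4: demand=4,sold=2 ship[2->3]=2 ship[1->2]=2 ship[0->1]=2 prod=3 -> inv=[10 10 2 2]
Step 5: demand=4,sold=2 ship[2->3]=2 ship[1->2]=2 ship[0->1]=2 prod=3 -> inv=[11 10 2 2]
Step 6: demand=4,sold=2 ship[2->3]=2 ship[1->2]=2 ship[0->1]=2 prod=3 -> inv=[12 10 2 2]
Step 7: demand=4,sold=2 ship[2->3]=2 ship[1->2]=2 ship[0->1]=2 prod=3 -> inv=[13 10 2 2]
Step 8: demand=4,sold=2 ship[2->3]=2 ship[1->2]=2 ship[0->1]=2 prod=3 -> inv=[14 10 2 2]

14 10 2 2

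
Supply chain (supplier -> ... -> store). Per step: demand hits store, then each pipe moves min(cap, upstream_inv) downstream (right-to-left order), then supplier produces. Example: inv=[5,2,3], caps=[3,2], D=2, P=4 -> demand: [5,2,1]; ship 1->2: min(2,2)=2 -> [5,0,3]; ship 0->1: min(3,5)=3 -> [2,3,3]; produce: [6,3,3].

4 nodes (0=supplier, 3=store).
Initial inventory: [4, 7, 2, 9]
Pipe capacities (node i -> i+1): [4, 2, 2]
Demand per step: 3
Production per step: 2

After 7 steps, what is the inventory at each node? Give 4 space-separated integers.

Step 1: demand=3,sold=3 ship[2->3]=2 ship[1->2]=2 ship[0->1]=4 prod=2 -> inv=[2 9 2 8]
Step 2: demand=3,sold=3 ship[2->3]=2 ship[1->2]=2 ship[0->1]=2 prod=2 -> inv=[2 9 2 7]
Step 3: demand=3,sold=3 ship[2->3]=2 ship[1->2]=2 ship[0->1]=2 prod=2 -> inv=[2 9 2 6]
Step 4: demand=3,sold=3 ship[2->3]=2 ship[1->2]=2 ship[0->1]=2 prod=2 -> inv=[2 9 2 5]
Step 5: demand=3,sold=3 ship[2->3]=2 ship[1->2]=2 ship[0->1]=2 prod=2 -> inv=[2 9 2 4]
Step 6: demand=3,sold=3 ship[2->3]=2 ship[1->2]=2 ship[0->1]=2 prod=2 -> inv=[2 9 2 3]
Step 7: demand=3,sold=3 ship[2->3]=2 ship[1->2]=2 ship[0->1]=2 prod=2 -> inv=[2 9 2 2]

2 9 2 2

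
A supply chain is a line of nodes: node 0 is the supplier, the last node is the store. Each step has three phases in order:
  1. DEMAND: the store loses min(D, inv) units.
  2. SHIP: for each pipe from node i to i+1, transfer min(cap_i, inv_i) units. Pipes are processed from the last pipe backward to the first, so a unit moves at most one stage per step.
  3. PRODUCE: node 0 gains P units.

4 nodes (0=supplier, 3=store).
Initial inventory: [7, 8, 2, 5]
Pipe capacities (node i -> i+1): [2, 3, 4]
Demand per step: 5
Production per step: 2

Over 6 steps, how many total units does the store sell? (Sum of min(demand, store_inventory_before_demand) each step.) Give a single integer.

Answer: 19

Derivation:
Step 1: sold=5 (running total=5) -> [7 7 3 2]
Step 2: sold=2 (running total=7) -> [7 6 3 3]
Step 3: sold=3 (running total=10) -> [7 5 3 3]
Step 4: sold=3 (running total=13) -> [7 4 3 3]
Step 5: sold=3 (running total=16) -> [7 3 3 3]
Step 6: sold=3 (running total=19) -> [7 2 3 3]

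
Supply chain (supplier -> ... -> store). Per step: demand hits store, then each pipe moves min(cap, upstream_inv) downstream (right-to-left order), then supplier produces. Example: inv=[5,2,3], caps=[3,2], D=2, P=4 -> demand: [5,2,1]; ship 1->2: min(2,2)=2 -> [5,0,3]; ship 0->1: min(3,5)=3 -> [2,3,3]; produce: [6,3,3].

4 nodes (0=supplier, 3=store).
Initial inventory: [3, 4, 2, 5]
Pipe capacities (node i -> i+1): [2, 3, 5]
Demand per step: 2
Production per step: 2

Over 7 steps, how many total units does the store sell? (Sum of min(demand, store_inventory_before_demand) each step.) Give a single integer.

Step 1: sold=2 (running total=2) -> [3 3 3 5]
Step 2: sold=2 (running total=4) -> [3 2 3 6]
Step 3: sold=2 (running total=6) -> [3 2 2 7]
Step 4: sold=2 (running total=8) -> [3 2 2 7]
Step 5: sold=2 (running total=10) -> [3 2 2 7]
Step 6: sold=2 (running total=12) -> [3 2 2 7]
Step 7: sold=2 (running total=14) -> [3 2 2 7]

Answer: 14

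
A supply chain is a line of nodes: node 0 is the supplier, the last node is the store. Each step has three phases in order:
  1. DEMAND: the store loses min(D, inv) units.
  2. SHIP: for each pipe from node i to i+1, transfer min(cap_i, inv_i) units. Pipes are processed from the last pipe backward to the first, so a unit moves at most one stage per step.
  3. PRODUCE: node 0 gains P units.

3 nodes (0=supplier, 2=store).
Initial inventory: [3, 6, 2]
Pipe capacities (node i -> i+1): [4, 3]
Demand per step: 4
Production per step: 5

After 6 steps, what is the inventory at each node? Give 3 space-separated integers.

Step 1: demand=4,sold=2 ship[1->2]=3 ship[0->1]=3 prod=5 -> inv=[5 6 3]
Step 2: demand=4,sold=3 ship[1->2]=3 ship[0->1]=4 prod=5 -> inv=[6 7 3]
Step 3: demand=4,sold=3 ship[1->2]=3 ship[0->1]=4 prod=5 -> inv=[7 8 3]
Step 4: demand=4,sold=3 ship[1->2]=3 ship[0->1]=4 prod=5 -> inv=[8 9 3]
Step 5: demand=4,sold=3 ship[1->2]=3 ship[0->1]=4 prod=5 -> inv=[9 10 3]
Step 6: demand=4,sold=3 ship[1->2]=3 ship[0->1]=4 prod=5 -> inv=[10 11 3]

10 11 3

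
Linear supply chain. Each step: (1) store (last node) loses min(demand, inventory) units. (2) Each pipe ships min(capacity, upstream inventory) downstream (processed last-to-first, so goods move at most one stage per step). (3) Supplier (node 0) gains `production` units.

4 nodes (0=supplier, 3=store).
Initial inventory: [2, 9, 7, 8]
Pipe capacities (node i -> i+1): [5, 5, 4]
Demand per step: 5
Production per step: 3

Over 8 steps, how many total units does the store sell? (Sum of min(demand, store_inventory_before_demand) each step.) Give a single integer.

Step 1: sold=5 (running total=5) -> [3 6 8 7]
Step 2: sold=5 (running total=10) -> [3 4 9 6]
Step 3: sold=5 (running total=15) -> [3 3 9 5]
Step 4: sold=5 (running total=20) -> [3 3 8 4]
Step 5: sold=4 (running total=24) -> [3 3 7 4]
Step 6: sold=4 (running total=28) -> [3 3 6 4]
Step 7: sold=4 (running total=32) -> [3 3 5 4]
Step 8: sold=4 (running total=36) -> [3 3 4 4]

Answer: 36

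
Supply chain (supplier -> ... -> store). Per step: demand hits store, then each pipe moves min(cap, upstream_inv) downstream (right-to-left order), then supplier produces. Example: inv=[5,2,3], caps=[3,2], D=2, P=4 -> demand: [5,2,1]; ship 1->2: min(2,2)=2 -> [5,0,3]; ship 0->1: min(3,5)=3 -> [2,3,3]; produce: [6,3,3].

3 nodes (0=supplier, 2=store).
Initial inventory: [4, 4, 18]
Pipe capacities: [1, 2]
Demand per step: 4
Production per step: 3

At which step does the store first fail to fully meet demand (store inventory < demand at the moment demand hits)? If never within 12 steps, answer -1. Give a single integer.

Step 1: demand=4,sold=4 ship[1->2]=2 ship[0->1]=1 prod=3 -> [6 3 16]
Step 2: demand=4,sold=4 ship[1->2]=2 ship[0->1]=1 prod=3 -> [8 2 14]
Step 3: demand=4,sold=4 ship[1->2]=2 ship[0->1]=1 prod=3 -> [10 1 12]
Step 4: demand=4,sold=4 ship[1->2]=1 ship[0->1]=1 prod=3 -> [12 1 9]
Step 5: demand=4,sold=4 ship[1->2]=1 ship[0->1]=1 prod=3 -> [14 1 6]
Step 6: demand=4,sold=4 ship[1->2]=1 ship[0->1]=1 prod=3 -> [16 1 3]
Step 7: demand=4,sold=3 ship[1->2]=1 ship[0->1]=1 prod=3 -> [18 1 1]
Step 8: demand=4,sold=1 ship[1->2]=1 ship[0->1]=1 prod=3 -> [20 1 1]
Step 9: demand=4,sold=1 ship[1->2]=1 ship[0->1]=1 prod=3 -> [22 1 1]
Step 10: demand=4,sold=1 ship[1->2]=1 ship[0->1]=1 prod=3 -> [24 1 1]
Step 11: demand=4,sold=1 ship[1->2]=1 ship[0->1]=1 prod=3 -> [26 1 1]
Step 12: demand=4,sold=1 ship[1->2]=1 ship[0->1]=1 prod=3 -> [28 1 1]
First stockout at step 7

7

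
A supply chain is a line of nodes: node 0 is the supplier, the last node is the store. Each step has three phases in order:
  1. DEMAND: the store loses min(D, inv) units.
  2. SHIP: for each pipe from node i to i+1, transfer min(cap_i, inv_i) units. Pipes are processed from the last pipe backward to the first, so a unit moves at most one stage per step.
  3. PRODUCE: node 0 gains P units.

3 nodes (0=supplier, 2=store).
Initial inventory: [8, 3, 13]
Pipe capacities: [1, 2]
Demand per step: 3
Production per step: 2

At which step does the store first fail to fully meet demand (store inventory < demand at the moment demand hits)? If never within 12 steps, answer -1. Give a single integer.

Step 1: demand=3,sold=3 ship[1->2]=2 ship[0->1]=1 prod=2 -> [9 2 12]
Step 2: demand=3,sold=3 ship[1->2]=2 ship[0->1]=1 prod=2 -> [10 1 11]
Step 3: demand=3,sold=3 ship[1->2]=1 ship[0->1]=1 prod=2 -> [11 1 9]
Step 4: demand=3,sold=3 ship[1->2]=1 ship[0->1]=1 prod=2 -> [12 1 7]
Step 5: demand=3,sold=3 ship[1->2]=1 ship[0->1]=1 prod=2 -> [13 1 5]
Step 6: demand=3,sold=3 ship[1->2]=1 ship[0->1]=1 prod=2 -> [14 1 3]
Step 7: demand=3,sold=3 ship[1->2]=1 ship[0->1]=1 prod=2 -> [15 1 1]
Step 8: demand=3,sold=1 ship[1->2]=1 ship[0->1]=1 prod=2 -> [16 1 1]
Step 9: demand=3,sold=1 ship[1->2]=1 ship[0->1]=1 prod=2 -> [17 1 1]
Step 10: demand=3,sold=1 ship[1->2]=1 ship[0->1]=1 prod=2 -> [18 1 1]
Step 11: demand=3,sold=1 ship[1->2]=1 ship[0->1]=1 prod=2 -> [19 1 1]
Step 12: demand=3,sold=1 ship[1->2]=1 ship[0->1]=1 prod=2 -> [20 1 1]
First stockout at step 8

8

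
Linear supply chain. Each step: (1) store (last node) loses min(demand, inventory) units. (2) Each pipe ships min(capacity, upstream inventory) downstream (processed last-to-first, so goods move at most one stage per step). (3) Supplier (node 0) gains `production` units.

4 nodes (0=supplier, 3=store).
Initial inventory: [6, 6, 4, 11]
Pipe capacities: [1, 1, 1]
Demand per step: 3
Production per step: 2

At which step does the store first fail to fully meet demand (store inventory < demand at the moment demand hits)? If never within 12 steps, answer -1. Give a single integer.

Step 1: demand=3,sold=3 ship[2->3]=1 ship[1->2]=1 ship[0->1]=1 prod=2 -> [7 6 4 9]
Step 2: demand=3,sold=3 ship[2->3]=1 ship[1->2]=1 ship[0->1]=1 prod=2 -> [8 6 4 7]
Step 3: demand=3,sold=3 ship[2->3]=1 ship[1->2]=1 ship[0->1]=1 prod=2 -> [9 6 4 5]
Step 4: demand=3,sold=3 ship[2->3]=1 ship[1->2]=1 ship[0->1]=1 prod=2 -> [10 6 4 3]
Step 5: demand=3,sold=3 ship[2->3]=1 ship[1->2]=1 ship[0->1]=1 prod=2 -> [11 6 4 1]
Step 6: demand=3,sold=1 ship[2->3]=1 ship[1->2]=1 ship[0->1]=1 prod=2 -> [12 6 4 1]
Step 7: demand=3,sold=1 ship[2->3]=1 ship[1->2]=1 ship[0->1]=1 prod=2 -> [13 6 4 1]
Step 8: demand=3,sold=1 ship[2->3]=1 ship[1->2]=1 ship[0->1]=1 prod=2 -> [14 6 4 1]
Step 9: demand=3,sold=1 ship[2->3]=1 ship[1->2]=1 ship[0->1]=1 prod=2 -> [15 6 4 1]
Step 10: demand=3,sold=1 ship[2->3]=1 ship[1->2]=1 ship[0->1]=1 prod=2 -> [16 6 4 1]
Step 11: demand=3,sold=1 ship[2->3]=1 ship[1->2]=1 ship[0->1]=1 prod=2 -> [17 6 4 1]
Step 12: demand=3,sold=1 ship[2->3]=1 ship[1->2]=1 ship[0->1]=1 prod=2 -> [18 6 4 1]
First stockout at step 6

6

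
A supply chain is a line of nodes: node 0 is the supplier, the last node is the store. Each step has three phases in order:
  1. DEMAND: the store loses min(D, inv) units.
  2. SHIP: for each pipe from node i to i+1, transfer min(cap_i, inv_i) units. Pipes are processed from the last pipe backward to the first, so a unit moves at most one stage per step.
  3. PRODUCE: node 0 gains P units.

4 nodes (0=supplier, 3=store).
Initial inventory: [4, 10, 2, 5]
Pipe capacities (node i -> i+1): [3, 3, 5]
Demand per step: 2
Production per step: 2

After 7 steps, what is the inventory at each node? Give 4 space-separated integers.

Step 1: demand=2,sold=2 ship[2->3]=2 ship[1->2]=3 ship[0->1]=3 prod=2 -> inv=[3 10 3 5]
Step 2: demand=2,sold=2 ship[2->3]=3 ship[1->2]=3 ship[0->1]=3 prod=2 -> inv=[2 10 3 6]
Step 3: demand=2,sold=2 ship[2->3]=3 ship[1->2]=3 ship[0->1]=2 prod=2 -> inv=[2 9 3 7]
Step 4: demand=2,sold=2 ship[2->3]=3 ship[1->2]=3 ship[0->1]=2 prod=2 -> inv=[2 8 3 8]
Step 5: demand=2,sold=2 ship[2->3]=3 ship[1->2]=3 ship[0->1]=2 prod=2 -> inv=[2 7 3 9]
Step 6: demand=2,sold=2 ship[2->3]=3 ship[1->2]=3 ship[0->1]=2 prod=2 -> inv=[2 6 3 10]
Step 7: demand=2,sold=2 ship[2->3]=3 ship[1->2]=3 ship[0->1]=2 prod=2 -> inv=[2 5 3 11]

2 5 3 11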